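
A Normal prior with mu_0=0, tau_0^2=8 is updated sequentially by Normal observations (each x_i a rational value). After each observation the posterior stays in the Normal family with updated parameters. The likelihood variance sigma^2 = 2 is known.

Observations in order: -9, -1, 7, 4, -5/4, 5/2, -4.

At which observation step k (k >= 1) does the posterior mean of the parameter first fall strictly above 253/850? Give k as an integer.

obs 1: x=-9 → posterior Normal(-36/5, 8/5)
obs 2: x=-1 → posterior Normal(-40/9, 8/9)
obs 3: x=7 → posterior Normal(-12/13, 8/13)
obs 4: x=4 → posterior Normal(4/17, 8/17)
obs 5: x=-5/4 → posterior Normal(-1/21, 8/21)
obs 6: x=5/2 → posterior Normal(9/25, 8/25)
obs 7: x=-4 → posterior Normal(-7/29, 8/29)

k = 6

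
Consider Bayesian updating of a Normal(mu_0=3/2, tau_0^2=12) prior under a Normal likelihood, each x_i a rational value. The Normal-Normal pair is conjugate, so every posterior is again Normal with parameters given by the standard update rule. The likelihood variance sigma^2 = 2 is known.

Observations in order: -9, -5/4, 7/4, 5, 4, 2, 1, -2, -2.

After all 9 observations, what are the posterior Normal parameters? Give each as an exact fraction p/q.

obs 1: x=-9 → posterior Normal(-15/2, 12/7)
obs 2: x=-5/4 → posterior Normal(-60/13, 12/13)
obs 3: x=7/4 → posterior Normal(-99/38, 12/19)
obs 4: x=5 → posterior Normal(-39/50, 12/25)
obs 5: x=4 → posterior Normal(9/62, 12/31)
obs 6: x=2 → posterior Normal(33/74, 12/37)
obs 7: x=1 → posterior Normal(45/86, 12/43)
obs 8: x=-2 → posterior Normal(3/14, 12/49)
obs 9: x=-2 → posterior Normal(-3/110, 12/55)

mu_0=-3/110, tau_0^2=12/55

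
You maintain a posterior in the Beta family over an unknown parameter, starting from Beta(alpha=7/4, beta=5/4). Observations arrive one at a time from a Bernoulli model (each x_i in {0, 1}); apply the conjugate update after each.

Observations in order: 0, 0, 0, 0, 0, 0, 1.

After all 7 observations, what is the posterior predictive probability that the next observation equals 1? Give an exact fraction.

obs 1: x=0 → posterior Beta(7/4, 9/4)
obs 2: x=0 → posterior Beta(7/4, 13/4)
obs 3: x=0 → posterior Beta(7/4, 17/4)
obs 4: x=0 → posterior Beta(7/4, 21/4)
obs 5: x=0 → posterior Beta(7/4, 25/4)
obs 6: x=0 → posterior Beta(7/4, 29/4)
obs 7: x=1 → posterior Beta(11/4, 29/4)

11/40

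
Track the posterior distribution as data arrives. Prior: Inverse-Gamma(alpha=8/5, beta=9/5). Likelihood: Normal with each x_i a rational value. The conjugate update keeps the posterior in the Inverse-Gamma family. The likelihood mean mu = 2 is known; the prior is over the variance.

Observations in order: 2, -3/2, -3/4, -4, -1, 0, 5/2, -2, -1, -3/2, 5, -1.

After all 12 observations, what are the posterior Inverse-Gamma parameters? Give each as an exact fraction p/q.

alpha=38/5, beta=10233/160

obs 1: x=2 → posterior Inverse-Gamma(21/10, 9/5)
obs 2: x=-3/2 → posterior Inverse-Gamma(13/5, 317/40)
obs 3: x=-3/4 → posterior Inverse-Gamma(31/10, 1873/160)
obs 4: x=-4 → posterior Inverse-Gamma(18/5, 4753/160)
obs 5: x=-1 → posterior Inverse-Gamma(41/10, 5473/160)
obs 6: x=0 → posterior Inverse-Gamma(23/5, 5793/160)
obs 7: x=5/2 → posterior Inverse-Gamma(51/10, 5813/160)
obs 8: x=-2 → posterior Inverse-Gamma(28/5, 7093/160)
obs 9: x=-1 → posterior Inverse-Gamma(61/10, 7813/160)
obs 10: x=-3/2 → posterior Inverse-Gamma(33/5, 8793/160)
obs 11: x=5 → posterior Inverse-Gamma(71/10, 9513/160)
obs 12: x=-1 → posterior Inverse-Gamma(38/5, 10233/160)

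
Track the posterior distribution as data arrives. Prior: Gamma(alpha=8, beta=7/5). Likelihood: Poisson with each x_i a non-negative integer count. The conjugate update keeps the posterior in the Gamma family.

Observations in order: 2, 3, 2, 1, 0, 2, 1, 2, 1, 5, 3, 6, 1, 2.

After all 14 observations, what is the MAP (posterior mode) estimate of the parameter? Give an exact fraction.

obs 1: x=2 → posterior Gamma(10, 12/5)
obs 2: x=3 → posterior Gamma(13, 17/5)
obs 3: x=2 → posterior Gamma(15, 22/5)
obs 4: x=1 → posterior Gamma(16, 27/5)
obs 5: x=0 → posterior Gamma(16, 32/5)
obs 6: x=2 → posterior Gamma(18, 37/5)
obs 7: x=1 → posterior Gamma(19, 42/5)
obs 8: x=2 → posterior Gamma(21, 47/5)
obs 9: x=1 → posterior Gamma(22, 52/5)
obs 10: x=5 → posterior Gamma(27, 57/5)
obs 11: x=3 → posterior Gamma(30, 62/5)
obs 12: x=6 → posterior Gamma(36, 67/5)
obs 13: x=1 → posterior Gamma(37, 72/5)
obs 14: x=2 → posterior Gamma(39, 77/5)

190/77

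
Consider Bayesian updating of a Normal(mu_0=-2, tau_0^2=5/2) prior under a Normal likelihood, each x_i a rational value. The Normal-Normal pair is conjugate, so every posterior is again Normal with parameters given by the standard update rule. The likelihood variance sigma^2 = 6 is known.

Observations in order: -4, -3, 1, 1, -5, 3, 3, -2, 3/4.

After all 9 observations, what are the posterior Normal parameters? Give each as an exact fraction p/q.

mu_0=-67/76, tau_0^2=10/19

obs 1: x=-4 → posterior Normal(-44/17, 30/17)
obs 2: x=-3 → posterior Normal(-59/22, 15/11)
obs 3: x=1 → posterior Normal(-2, 10/9)
obs 4: x=1 → posterior Normal(-49/32, 15/16)
obs 5: x=-5 → posterior Normal(-2, 30/37)
obs 6: x=3 → posterior Normal(-59/42, 5/7)
obs 7: x=3 → posterior Normal(-44/47, 30/47)
obs 8: x=-2 → posterior Normal(-27/26, 15/26)
obs 9: x=3/4 → posterior Normal(-67/76, 10/19)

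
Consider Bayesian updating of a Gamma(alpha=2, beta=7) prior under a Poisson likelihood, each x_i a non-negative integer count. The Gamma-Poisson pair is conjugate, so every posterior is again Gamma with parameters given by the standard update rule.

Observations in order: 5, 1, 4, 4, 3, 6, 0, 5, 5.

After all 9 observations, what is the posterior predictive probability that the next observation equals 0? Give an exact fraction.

obs 1: x=5 → posterior Gamma(7, 8)
obs 2: x=1 → posterior Gamma(8, 9)
obs 3: x=4 → posterior Gamma(12, 10)
obs 4: x=4 → posterior Gamma(16, 11)
obs 5: x=3 → posterior Gamma(19, 12)
obs 6: x=6 → posterior Gamma(25, 13)
obs 7: x=0 → posterior Gamma(25, 14)
obs 8: x=5 → posterior Gamma(30, 15)
obs 9: x=5 → posterior Gamma(35, 16)

1393796574908163946345982392040522594123776/11633549665058175578832094238737833478284593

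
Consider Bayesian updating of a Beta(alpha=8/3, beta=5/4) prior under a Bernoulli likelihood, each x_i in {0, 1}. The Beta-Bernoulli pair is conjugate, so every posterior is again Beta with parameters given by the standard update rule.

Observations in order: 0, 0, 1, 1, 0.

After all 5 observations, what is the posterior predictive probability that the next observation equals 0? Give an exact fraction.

obs 1: x=0 → posterior Beta(8/3, 9/4)
obs 2: x=0 → posterior Beta(8/3, 13/4)
obs 3: x=1 → posterior Beta(11/3, 13/4)
obs 4: x=1 → posterior Beta(14/3, 13/4)
obs 5: x=0 → posterior Beta(14/3, 17/4)

51/107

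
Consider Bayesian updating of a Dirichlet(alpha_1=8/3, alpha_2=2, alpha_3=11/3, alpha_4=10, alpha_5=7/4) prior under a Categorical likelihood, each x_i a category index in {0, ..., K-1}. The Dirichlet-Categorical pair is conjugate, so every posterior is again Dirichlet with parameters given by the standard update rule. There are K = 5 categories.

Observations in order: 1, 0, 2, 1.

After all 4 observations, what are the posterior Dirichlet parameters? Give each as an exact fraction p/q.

obs 1: x=1 → posterior Dirichlet(8/3, 3, 11/3, 10, 7/4)
obs 2: x=0 → posterior Dirichlet(11/3, 3, 11/3, 10, 7/4)
obs 3: x=2 → posterior Dirichlet(11/3, 3, 14/3, 10, 7/4)
obs 4: x=1 → posterior Dirichlet(11/3, 4, 14/3, 10, 7/4)

alpha_1=11/3, alpha_2=4, alpha_3=14/3, alpha_4=10, alpha_5=7/4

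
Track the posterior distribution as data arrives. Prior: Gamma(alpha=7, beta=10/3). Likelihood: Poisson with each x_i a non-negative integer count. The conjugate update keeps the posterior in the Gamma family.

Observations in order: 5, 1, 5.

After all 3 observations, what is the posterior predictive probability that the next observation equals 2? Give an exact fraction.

160251992108485400719042299/705429498686404044207947776

obs 1: x=5 → posterior Gamma(12, 13/3)
obs 2: x=1 → posterior Gamma(13, 16/3)
obs 3: x=5 → posterior Gamma(18, 19/3)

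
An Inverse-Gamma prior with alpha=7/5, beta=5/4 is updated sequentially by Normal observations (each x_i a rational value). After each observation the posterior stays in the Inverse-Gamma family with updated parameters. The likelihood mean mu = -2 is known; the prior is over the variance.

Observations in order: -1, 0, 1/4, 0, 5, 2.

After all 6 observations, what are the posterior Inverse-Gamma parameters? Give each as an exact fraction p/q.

alpha=22/5, beta=1305/32

obs 1: x=-1 → posterior Inverse-Gamma(19/10, 7/4)
obs 2: x=0 → posterior Inverse-Gamma(12/5, 15/4)
obs 3: x=1/4 → posterior Inverse-Gamma(29/10, 201/32)
obs 4: x=0 → posterior Inverse-Gamma(17/5, 265/32)
obs 5: x=5 → posterior Inverse-Gamma(39/10, 1049/32)
obs 6: x=2 → posterior Inverse-Gamma(22/5, 1305/32)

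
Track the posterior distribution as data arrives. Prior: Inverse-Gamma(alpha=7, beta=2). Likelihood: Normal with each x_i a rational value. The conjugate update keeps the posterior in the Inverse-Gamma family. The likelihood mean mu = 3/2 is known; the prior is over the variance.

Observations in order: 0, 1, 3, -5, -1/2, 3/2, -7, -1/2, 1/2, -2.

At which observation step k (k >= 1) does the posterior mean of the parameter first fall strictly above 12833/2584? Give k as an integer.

k = 7

obs 1: x=0 → posterior Inverse-Gamma(15/2, 25/8)
obs 2: x=1 → posterior Inverse-Gamma(8, 13/4)
obs 3: x=3 → posterior Inverse-Gamma(17/2, 35/8)
obs 4: x=-5 → posterior Inverse-Gamma(9, 51/2)
obs 5: x=-1/2 → posterior Inverse-Gamma(19/2, 55/2)
obs 6: x=3/2 → posterior Inverse-Gamma(10, 55/2)
obs 7: x=-7 → posterior Inverse-Gamma(21/2, 509/8)
obs 8: x=-1/2 → posterior Inverse-Gamma(11, 525/8)
obs 9: x=1/2 → posterior Inverse-Gamma(23/2, 529/8)
obs 10: x=-2 → posterior Inverse-Gamma(12, 289/4)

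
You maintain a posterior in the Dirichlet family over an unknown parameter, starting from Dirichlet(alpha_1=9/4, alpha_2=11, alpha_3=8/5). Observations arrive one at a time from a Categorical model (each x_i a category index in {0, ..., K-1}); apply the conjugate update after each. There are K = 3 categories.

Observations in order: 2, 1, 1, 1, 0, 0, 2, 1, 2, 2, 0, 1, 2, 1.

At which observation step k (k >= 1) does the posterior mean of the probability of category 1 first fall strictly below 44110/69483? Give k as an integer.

k = 9

obs 1: x=2 → posterior Dirichlet(9/4, 11, 13/5)
obs 2: x=1 → posterior Dirichlet(9/4, 12, 13/5)
obs 3: x=1 → posterior Dirichlet(9/4, 13, 13/5)
obs 4: x=1 → posterior Dirichlet(9/4, 14, 13/5)
obs 5: x=0 → posterior Dirichlet(13/4, 14, 13/5)
obs 6: x=0 → posterior Dirichlet(17/4, 14, 13/5)
obs 7: x=2 → posterior Dirichlet(17/4, 14, 18/5)
obs 8: x=1 → posterior Dirichlet(17/4, 15, 18/5)
obs 9: x=2 → posterior Dirichlet(17/4, 15, 23/5)
obs 10: x=2 → posterior Dirichlet(17/4, 15, 28/5)
obs 11: x=0 → posterior Dirichlet(21/4, 15, 28/5)
obs 12: x=1 → posterior Dirichlet(21/4, 16, 28/5)
obs 13: x=2 → posterior Dirichlet(21/4, 16, 33/5)
obs 14: x=1 → posterior Dirichlet(21/4, 17, 33/5)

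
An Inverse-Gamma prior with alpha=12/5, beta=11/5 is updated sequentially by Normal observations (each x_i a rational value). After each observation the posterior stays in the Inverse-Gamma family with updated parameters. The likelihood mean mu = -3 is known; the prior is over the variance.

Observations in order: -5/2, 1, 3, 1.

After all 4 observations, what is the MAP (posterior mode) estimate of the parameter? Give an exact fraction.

obs 1: x=-5/2 → posterior Inverse-Gamma(29/10, 93/40)
obs 2: x=1 → posterior Inverse-Gamma(17/5, 413/40)
obs 3: x=3 → posterior Inverse-Gamma(39/10, 1133/40)
obs 4: x=1 → posterior Inverse-Gamma(22/5, 1453/40)

1453/216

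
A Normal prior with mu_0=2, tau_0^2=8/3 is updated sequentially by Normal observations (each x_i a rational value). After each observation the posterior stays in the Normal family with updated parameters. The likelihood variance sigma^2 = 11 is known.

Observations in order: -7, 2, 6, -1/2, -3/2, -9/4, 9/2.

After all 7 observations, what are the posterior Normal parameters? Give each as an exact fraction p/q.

mu_0=76/89, tau_0^2=88/89

obs 1: x=-7 → posterior Normal(10/41, 88/41)
obs 2: x=2 → posterior Normal(26/49, 88/49)
obs 3: x=6 → posterior Normal(74/57, 88/57)
obs 4: x=-1/2 → posterior Normal(14/13, 88/65)
obs 5: x=-3/2 → posterior Normal(58/73, 88/73)
obs 6: x=-9/4 → posterior Normal(40/81, 88/81)
obs 7: x=9/2 → posterior Normal(76/89, 88/89)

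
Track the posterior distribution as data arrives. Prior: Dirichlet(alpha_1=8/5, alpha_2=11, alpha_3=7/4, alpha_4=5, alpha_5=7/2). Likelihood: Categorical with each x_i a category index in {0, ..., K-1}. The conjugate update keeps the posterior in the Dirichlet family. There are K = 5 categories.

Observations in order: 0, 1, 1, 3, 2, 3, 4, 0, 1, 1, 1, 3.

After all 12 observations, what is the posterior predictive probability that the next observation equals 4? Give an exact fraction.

90/697

obs 1: x=0 → posterior Dirichlet(13/5, 11, 7/4, 5, 7/2)
obs 2: x=1 → posterior Dirichlet(13/5, 12, 7/4, 5, 7/2)
obs 3: x=1 → posterior Dirichlet(13/5, 13, 7/4, 5, 7/2)
obs 4: x=3 → posterior Dirichlet(13/5, 13, 7/4, 6, 7/2)
obs 5: x=2 → posterior Dirichlet(13/5, 13, 11/4, 6, 7/2)
obs 6: x=3 → posterior Dirichlet(13/5, 13, 11/4, 7, 7/2)
obs 7: x=4 → posterior Dirichlet(13/5, 13, 11/4, 7, 9/2)
obs 8: x=0 → posterior Dirichlet(18/5, 13, 11/4, 7, 9/2)
obs 9: x=1 → posterior Dirichlet(18/5, 14, 11/4, 7, 9/2)
obs 10: x=1 → posterior Dirichlet(18/5, 15, 11/4, 7, 9/2)
obs 11: x=1 → posterior Dirichlet(18/5, 16, 11/4, 7, 9/2)
obs 12: x=3 → posterior Dirichlet(18/5, 16, 11/4, 8, 9/2)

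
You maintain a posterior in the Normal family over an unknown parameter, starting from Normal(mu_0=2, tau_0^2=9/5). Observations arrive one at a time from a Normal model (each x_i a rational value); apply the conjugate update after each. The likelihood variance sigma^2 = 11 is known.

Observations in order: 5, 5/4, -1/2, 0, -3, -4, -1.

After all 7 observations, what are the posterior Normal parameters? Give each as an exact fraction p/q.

obs 1: x=5 → posterior Normal(155/64, 99/64)
obs 2: x=5/4 → posterior Normal(665/292, 99/73)
obs 3: x=-1/2 → posterior Normal(647/328, 99/82)
obs 4: x=0 → posterior Normal(647/364, 99/91)
obs 5: x=-3 → posterior Normal(539/400, 99/100)
obs 6: x=-4 → posterior Normal(395/436, 99/109)
obs 7: x=-1 → posterior Normal(359/472, 99/118)

mu_0=359/472, tau_0^2=99/118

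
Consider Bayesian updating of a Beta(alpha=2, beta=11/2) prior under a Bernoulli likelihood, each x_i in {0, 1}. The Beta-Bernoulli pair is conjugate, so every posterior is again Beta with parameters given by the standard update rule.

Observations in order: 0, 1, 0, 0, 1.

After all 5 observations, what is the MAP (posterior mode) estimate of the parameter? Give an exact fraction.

obs 1: x=0 → posterior Beta(2, 13/2)
obs 2: x=1 → posterior Beta(3, 13/2)
obs 3: x=0 → posterior Beta(3, 15/2)
obs 4: x=0 → posterior Beta(3, 17/2)
obs 5: x=1 → posterior Beta(4, 17/2)

2/7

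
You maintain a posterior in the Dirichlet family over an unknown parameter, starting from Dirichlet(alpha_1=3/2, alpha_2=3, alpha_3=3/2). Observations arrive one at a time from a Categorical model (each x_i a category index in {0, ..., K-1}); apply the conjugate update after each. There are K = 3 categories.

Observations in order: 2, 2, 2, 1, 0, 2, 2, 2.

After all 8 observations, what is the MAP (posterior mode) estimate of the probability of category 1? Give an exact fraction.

3/11

obs 1: x=2 → posterior Dirichlet(3/2, 3, 5/2)
obs 2: x=2 → posterior Dirichlet(3/2, 3, 7/2)
obs 3: x=2 → posterior Dirichlet(3/2, 3, 9/2)
obs 4: x=1 → posterior Dirichlet(3/2, 4, 9/2)
obs 5: x=0 → posterior Dirichlet(5/2, 4, 9/2)
obs 6: x=2 → posterior Dirichlet(5/2, 4, 11/2)
obs 7: x=2 → posterior Dirichlet(5/2, 4, 13/2)
obs 8: x=2 → posterior Dirichlet(5/2, 4, 15/2)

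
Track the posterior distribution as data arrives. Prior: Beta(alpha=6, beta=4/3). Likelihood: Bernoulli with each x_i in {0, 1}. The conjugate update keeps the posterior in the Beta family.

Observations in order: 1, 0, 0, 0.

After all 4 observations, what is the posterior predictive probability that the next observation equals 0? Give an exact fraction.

13/34

obs 1: x=1 → posterior Beta(7, 4/3)
obs 2: x=0 → posterior Beta(7, 7/3)
obs 3: x=0 → posterior Beta(7, 10/3)
obs 4: x=0 → posterior Beta(7, 13/3)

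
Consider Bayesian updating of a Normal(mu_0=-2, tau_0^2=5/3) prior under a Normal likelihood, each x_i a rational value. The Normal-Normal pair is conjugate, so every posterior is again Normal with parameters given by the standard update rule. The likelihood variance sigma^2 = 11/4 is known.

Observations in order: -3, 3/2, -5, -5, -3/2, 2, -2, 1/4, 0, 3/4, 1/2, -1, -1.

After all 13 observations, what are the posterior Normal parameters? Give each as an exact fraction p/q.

mu_0=-336/293, tau_0^2=55/293

obs 1: x=-3 → posterior Normal(-126/53, 55/53)
obs 2: x=3/2 → posterior Normal(-96/73, 55/73)
obs 3: x=-5 → posterior Normal(-196/93, 55/93)
obs 4: x=-5 → posterior Normal(-296/113, 55/113)
obs 5: x=-3/2 → posterior Normal(-326/133, 55/133)
obs 6: x=2 → posterior Normal(-286/153, 55/153)
obs 7: x=-2 → posterior Normal(-326/173, 55/173)
obs 8: x=1/4 → posterior Normal(-321/193, 55/193)
obs 9: x=0 → posterior Normal(-107/71, 55/213)
obs 10: x=3/4 → posterior Normal(-306/233, 55/233)
obs 11: x=1/2 → posterior Normal(-296/253, 5/23)
obs 12: x=-1 → posterior Normal(-316/273, 55/273)
obs 13: x=-1 → posterior Normal(-336/293, 55/293)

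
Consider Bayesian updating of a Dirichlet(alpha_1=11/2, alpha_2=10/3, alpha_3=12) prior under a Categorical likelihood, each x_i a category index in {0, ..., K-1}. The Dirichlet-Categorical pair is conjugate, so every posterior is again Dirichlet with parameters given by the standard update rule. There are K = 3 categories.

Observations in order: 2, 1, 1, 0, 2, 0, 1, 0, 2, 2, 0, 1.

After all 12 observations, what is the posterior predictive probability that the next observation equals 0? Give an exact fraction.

57/197

obs 1: x=2 → posterior Dirichlet(11/2, 10/3, 13)
obs 2: x=1 → posterior Dirichlet(11/2, 13/3, 13)
obs 3: x=1 → posterior Dirichlet(11/2, 16/3, 13)
obs 4: x=0 → posterior Dirichlet(13/2, 16/3, 13)
obs 5: x=2 → posterior Dirichlet(13/2, 16/3, 14)
obs 6: x=0 → posterior Dirichlet(15/2, 16/3, 14)
obs 7: x=1 → posterior Dirichlet(15/2, 19/3, 14)
obs 8: x=0 → posterior Dirichlet(17/2, 19/3, 14)
obs 9: x=2 → posterior Dirichlet(17/2, 19/3, 15)
obs 10: x=2 → posterior Dirichlet(17/2, 19/3, 16)
obs 11: x=0 → posterior Dirichlet(19/2, 19/3, 16)
obs 12: x=1 → posterior Dirichlet(19/2, 22/3, 16)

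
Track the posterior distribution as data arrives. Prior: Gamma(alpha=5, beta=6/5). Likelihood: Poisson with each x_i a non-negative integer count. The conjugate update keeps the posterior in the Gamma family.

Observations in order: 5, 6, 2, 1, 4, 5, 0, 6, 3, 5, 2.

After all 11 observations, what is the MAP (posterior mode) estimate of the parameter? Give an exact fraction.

obs 1: x=5 → posterior Gamma(10, 11/5)
obs 2: x=6 → posterior Gamma(16, 16/5)
obs 3: x=2 → posterior Gamma(18, 21/5)
obs 4: x=1 → posterior Gamma(19, 26/5)
obs 5: x=4 → posterior Gamma(23, 31/5)
obs 6: x=5 → posterior Gamma(28, 36/5)
obs 7: x=0 → posterior Gamma(28, 41/5)
obs 8: x=6 → posterior Gamma(34, 46/5)
obs 9: x=3 → posterior Gamma(37, 51/5)
obs 10: x=5 → posterior Gamma(42, 56/5)
obs 11: x=2 → posterior Gamma(44, 61/5)

215/61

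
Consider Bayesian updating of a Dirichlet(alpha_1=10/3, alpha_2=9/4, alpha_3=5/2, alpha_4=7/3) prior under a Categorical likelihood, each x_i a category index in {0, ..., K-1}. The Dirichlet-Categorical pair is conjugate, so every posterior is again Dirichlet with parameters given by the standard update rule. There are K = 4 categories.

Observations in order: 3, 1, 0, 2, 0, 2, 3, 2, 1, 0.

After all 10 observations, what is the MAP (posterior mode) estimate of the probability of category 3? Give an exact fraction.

obs 1: x=3 → posterior Dirichlet(10/3, 9/4, 5/2, 10/3)
obs 2: x=1 → posterior Dirichlet(10/3, 13/4, 5/2, 10/3)
obs 3: x=0 → posterior Dirichlet(13/3, 13/4, 5/2, 10/3)
obs 4: x=2 → posterior Dirichlet(13/3, 13/4, 7/2, 10/3)
obs 5: x=0 → posterior Dirichlet(16/3, 13/4, 7/2, 10/3)
obs 6: x=2 → posterior Dirichlet(16/3, 13/4, 9/2, 10/3)
obs 7: x=3 → posterior Dirichlet(16/3, 13/4, 9/2, 13/3)
obs 8: x=2 → posterior Dirichlet(16/3, 13/4, 11/2, 13/3)
obs 9: x=1 → posterior Dirichlet(16/3, 17/4, 11/2, 13/3)
obs 10: x=0 → posterior Dirichlet(19/3, 17/4, 11/2, 13/3)

40/197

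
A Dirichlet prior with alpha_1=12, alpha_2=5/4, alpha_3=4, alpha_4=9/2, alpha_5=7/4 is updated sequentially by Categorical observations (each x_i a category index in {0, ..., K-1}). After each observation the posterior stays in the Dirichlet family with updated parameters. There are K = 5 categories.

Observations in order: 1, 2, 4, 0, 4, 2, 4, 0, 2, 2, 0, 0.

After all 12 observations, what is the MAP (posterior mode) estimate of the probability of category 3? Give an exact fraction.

obs 1: x=1 → posterior Dirichlet(12, 9/4, 4, 9/2, 7/4)
obs 2: x=2 → posterior Dirichlet(12, 9/4, 5, 9/2, 7/4)
obs 3: x=4 → posterior Dirichlet(12, 9/4, 5, 9/2, 11/4)
obs 4: x=0 → posterior Dirichlet(13, 9/4, 5, 9/2, 11/4)
obs 5: x=4 → posterior Dirichlet(13, 9/4, 5, 9/2, 15/4)
obs 6: x=2 → posterior Dirichlet(13, 9/4, 6, 9/2, 15/4)
obs 7: x=4 → posterior Dirichlet(13, 9/4, 6, 9/2, 19/4)
obs 8: x=0 → posterior Dirichlet(14, 9/4, 6, 9/2, 19/4)
obs 9: x=2 → posterior Dirichlet(14, 9/4, 7, 9/2, 19/4)
obs 10: x=2 → posterior Dirichlet(14, 9/4, 8, 9/2, 19/4)
obs 11: x=0 → posterior Dirichlet(15, 9/4, 8, 9/2, 19/4)
obs 12: x=0 → posterior Dirichlet(16, 9/4, 8, 9/2, 19/4)

7/61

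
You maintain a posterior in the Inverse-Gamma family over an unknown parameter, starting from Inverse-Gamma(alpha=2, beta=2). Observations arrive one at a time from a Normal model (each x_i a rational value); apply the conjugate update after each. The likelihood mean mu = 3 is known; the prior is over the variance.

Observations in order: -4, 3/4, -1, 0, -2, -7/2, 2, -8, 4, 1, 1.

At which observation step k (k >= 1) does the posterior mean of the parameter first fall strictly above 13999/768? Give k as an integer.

obs 1: x=-4 → posterior Inverse-Gamma(5/2, 53/2)
obs 2: x=3/4 → posterior Inverse-Gamma(3, 929/32)
obs 3: x=-1 → posterior Inverse-Gamma(7/2, 1185/32)
obs 4: x=0 → posterior Inverse-Gamma(4, 1329/32)
obs 5: x=-2 → posterior Inverse-Gamma(9/2, 1729/32)
obs 6: x=-7/2 → posterior Inverse-Gamma(5, 2405/32)
obs 7: x=2 → posterior Inverse-Gamma(11/2, 2421/32)
obs 8: x=-8 → posterior Inverse-Gamma(6, 4357/32)
obs 9: x=4 → posterior Inverse-Gamma(13/2, 4373/32)
obs 10: x=1 → posterior Inverse-Gamma(7, 4437/32)
obs 11: x=1 → posterior Inverse-Gamma(15/2, 4501/32)

k = 6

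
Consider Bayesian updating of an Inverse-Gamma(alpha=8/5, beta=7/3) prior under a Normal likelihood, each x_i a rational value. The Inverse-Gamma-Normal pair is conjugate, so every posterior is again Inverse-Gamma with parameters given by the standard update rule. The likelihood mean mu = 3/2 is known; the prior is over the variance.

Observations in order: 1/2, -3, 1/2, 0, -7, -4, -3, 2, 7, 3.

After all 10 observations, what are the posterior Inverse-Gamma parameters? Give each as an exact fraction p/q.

obs 1: x=1/2 → posterior Inverse-Gamma(21/10, 17/6)
obs 2: x=-3 → posterior Inverse-Gamma(13/5, 311/24)
obs 3: x=1/2 → posterior Inverse-Gamma(31/10, 323/24)
obs 4: x=0 → posterior Inverse-Gamma(18/5, 175/12)
obs 5: x=-7 → posterior Inverse-Gamma(41/10, 1217/24)
obs 6: x=-4 → posterior Inverse-Gamma(23/5, 395/6)
obs 7: x=-3 → posterior Inverse-Gamma(51/10, 1823/24)
obs 8: x=2 → posterior Inverse-Gamma(28/5, 913/12)
obs 9: x=7 → posterior Inverse-Gamma(61/10, 2189/24)
obs 10: x=3 → posterior Inverse-Gamma(33/5, 277/3)

alpha=33/5, beta=277/3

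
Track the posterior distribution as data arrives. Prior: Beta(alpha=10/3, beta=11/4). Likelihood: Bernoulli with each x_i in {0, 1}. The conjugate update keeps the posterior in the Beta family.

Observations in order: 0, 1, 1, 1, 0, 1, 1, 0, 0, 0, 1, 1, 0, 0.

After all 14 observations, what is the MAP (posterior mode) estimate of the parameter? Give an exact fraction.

16/31

obs 1: x=0 → posterior Beta(10/3, 15/4)
obs 2: x=1 → posterior Beta(13/3, 15/4)
obs 3: x=1 → posterior Beta(16/3, 15/4)
obs 4: x=1 → posterior Beta(19/3, 15/4)
obs 5: x=0 → posterior Beta(19/3, 19/4)
obs 6: x=1 → posterior Beta(22/3, 19/4)
obs 7: x=1 → posterior Beta(25/3, 19/4)
obs 8: x=0 → posterior Beta(25/3, 23/4)
obs 9: x=0 → posterior Beta(25/3, 27/4)
obs 10: x=0 → posterior Beta(25/3, 31/4)
obs 11: x=1 → posterior Beta(28/3, 31/4)
obs 12: x=1 → posterior Beta(31/3, 31/4)
obs 13: x=0 → posterior Beta(31/3, 35/4)
obs 14: x=0 → posterior Beta(31/3, 39/4)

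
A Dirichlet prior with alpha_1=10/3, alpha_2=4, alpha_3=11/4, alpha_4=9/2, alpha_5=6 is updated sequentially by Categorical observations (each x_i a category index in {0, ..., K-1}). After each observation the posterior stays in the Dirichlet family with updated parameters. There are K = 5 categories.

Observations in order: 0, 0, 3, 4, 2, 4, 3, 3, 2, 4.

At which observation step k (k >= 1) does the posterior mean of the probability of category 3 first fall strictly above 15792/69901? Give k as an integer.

k = 3

obs 1: x=0 → posterior Dirichlet(13/3, 4, 11/4, 9/2, 6)
obs 2: x=0 → posterior Dirichlet(16/3, 4, 11/4, 9/2, 6)
obs 3: x=3 → posterior Dirichlet(16/3, 4, 11/4, 11/2, 6)
obs 4: x=4 → posterior Dirichlet(16/3, 4, 11/4, 11/2, 7)
obs 5: x=2 → posterior Dirichlet(16/3, 4, 15/4, 11/2, 7)
obs 6: x=4 → posterior Dirichlet(16/3, 4, 15/4, 11/2, 8)
obs 7: x=3 → posterior Dirichlet(16/3, 4, 15/4, 13/2, 8)
obs 8: x=3 → posterior Dirichlet(16/3, 4, 15/4, 15/2, 8)
obs 9: x=2 → posterior Dirichlet(16/3, 4, 19/4, 15/2, 8)
obs 10: x=4 → posterior Dirichlet(16/3, 4, 19/4, 15/2, 9)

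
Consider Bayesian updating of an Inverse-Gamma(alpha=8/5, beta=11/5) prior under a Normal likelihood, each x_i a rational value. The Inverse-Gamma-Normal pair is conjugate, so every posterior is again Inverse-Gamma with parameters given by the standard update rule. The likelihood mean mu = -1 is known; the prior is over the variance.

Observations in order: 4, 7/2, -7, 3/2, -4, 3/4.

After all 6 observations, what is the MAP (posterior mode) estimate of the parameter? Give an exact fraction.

8317/896

obs 1: x=4 → posterior Inverse-Gamma(21/10, 147/10)
obs 2: x=7/2 → posterior Inverse-Gamma(13/5, 993/40)
obs 3: x=-7 → posterior Inverse-Gamma(31/10, 1713/40)
obs 4: x=3/2 → posterior Inverse-Gamma(18/5, 919/20)
obs 5: x=-4 → posterior Inverse-Gamma(41/10, 1009/20)
obs 6: x=3/4 → posterior Inverse-Gamma(23/5, 8317/160)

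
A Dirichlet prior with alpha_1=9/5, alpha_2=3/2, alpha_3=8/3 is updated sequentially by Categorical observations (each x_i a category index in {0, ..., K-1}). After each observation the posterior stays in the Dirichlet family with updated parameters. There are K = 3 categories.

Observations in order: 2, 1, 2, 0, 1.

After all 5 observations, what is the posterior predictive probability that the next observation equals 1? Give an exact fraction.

15/47

obs 1: x=2 → posterior Dirichlet(9/5, 3/2, 11/3)
obs 2: x=1 → posterior Dirichlet(9/5, 5/2, 11/3)
obs 3: x=2 → posterior Dirichlet(9/5, 5/2, 14/3)
obs 4: x=0 → posterior Dirichlet(14/5, 5/2, 14/3)
obs 5: x=1 → posterior Dirichlet(14/5, 7/2, 14/3)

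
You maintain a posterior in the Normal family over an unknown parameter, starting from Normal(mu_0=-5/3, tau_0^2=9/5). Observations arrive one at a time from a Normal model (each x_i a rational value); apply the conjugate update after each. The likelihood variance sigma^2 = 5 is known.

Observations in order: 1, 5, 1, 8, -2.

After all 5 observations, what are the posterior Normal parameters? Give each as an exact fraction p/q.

obs 1: x=1 → posterior Normal(-49/51, 45/34)
obs 2: x=5 → posterior Normal(37/129, 45/43)
obs 3: x=1 → posterior Normal(16/39, 45/52)
obs 4: x=8 → posterior Normal(280/183, 45/61)
obs 5: x=-2 → posterior Normal(113/105, 9/14)

mu_0=113/105, tau_0^2=9/14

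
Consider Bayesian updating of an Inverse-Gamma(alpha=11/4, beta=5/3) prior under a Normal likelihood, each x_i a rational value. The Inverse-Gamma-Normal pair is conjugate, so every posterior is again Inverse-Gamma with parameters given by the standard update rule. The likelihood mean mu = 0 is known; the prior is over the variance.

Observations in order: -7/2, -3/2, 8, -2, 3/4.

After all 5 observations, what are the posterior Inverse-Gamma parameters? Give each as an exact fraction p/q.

alpha=21/4, beta=4147/96

obs 1: x=-7/2 → posterior Inverse-Gamma(13/4, 187/24)
obs 2: x=-3/2 → posterior Inverse-Gamma(15/4, 107/12)
obs 3: x=8 → posterior Inverse-Gamma(17/4, 491/12)
obs 4: x=-2 → posterior Inverse-Gamma(19/4, 515/12)
obs 5: x=3/4 → posterior Inverse-Gamma(21/4, 4147/96)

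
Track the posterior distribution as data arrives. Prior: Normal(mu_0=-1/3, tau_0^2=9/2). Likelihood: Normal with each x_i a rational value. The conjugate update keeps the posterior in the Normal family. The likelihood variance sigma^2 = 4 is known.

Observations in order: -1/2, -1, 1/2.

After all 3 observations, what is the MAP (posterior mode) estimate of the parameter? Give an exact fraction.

obs 1: x=-1/2 → posterior Normal(-43/102, 36/17)
obs 2: x=-1 → posterior Normal(-97/156, 18/13)
obs 3: x=1/2 → posterior Normal(-1/3, 36/35)

-1/3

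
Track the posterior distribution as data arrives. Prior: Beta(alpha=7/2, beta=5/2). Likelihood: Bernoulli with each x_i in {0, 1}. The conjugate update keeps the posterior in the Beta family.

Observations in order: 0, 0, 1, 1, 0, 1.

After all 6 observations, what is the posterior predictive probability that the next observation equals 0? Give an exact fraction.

obs 1: x=0 → posterior Beta(7/2, 7/2)
obs 2: x=0 → posterior Beta(7/2, 9/2)
obs 3: x=1 → posterior Beta(9/2, 9/2)
obs 4: x=1 → posterior Beta(11/2, 9/2)
obs 5: x=0 → posterior Beta(11/2, 11/2)
obs 6: x=1 → posterior Beta(13/2, 11/2)

11/24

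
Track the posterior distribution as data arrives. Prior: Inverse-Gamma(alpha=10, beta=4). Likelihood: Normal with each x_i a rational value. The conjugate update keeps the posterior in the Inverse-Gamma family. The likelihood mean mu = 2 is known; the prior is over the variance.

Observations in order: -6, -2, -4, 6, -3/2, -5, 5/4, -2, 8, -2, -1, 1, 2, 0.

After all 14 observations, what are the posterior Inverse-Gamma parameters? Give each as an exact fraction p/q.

alpha=17, beta=4541/32

obs 1: x=-6 → posterior Inverse-Gamma(21/2, 36)
obs 2: x=-2 → posterior Inverse-Gamma(11, 44)
obs 3: x=-4 → posterior Inverse-Gamma(23/2, 62)
obs 4: x=6 → posterior Inverse-Gamma(12, 70)
obs 5: x=-3/2 → posterior Inverse-Gamma(25/2, 609/8)
obs 6: x=-5 → posterior Inverse-Gamma(13, 805/8)
obs 7: x=5/4 → posterior Inverse-Gamma(27/2, 3229/32)
obs 8: x=-2 → posterior Inverse-Gamma(14, 3485/32)
obs 9: x=8 → posterior Inverse-Gamma(29/2, 4061/32)
obs 10: x=-2 → posterior Inverse-Gamma(15, 4317/32)
obs 11: x=-1 → posterior Inverse-Gamma(31/2, 4461/32)
obs 12: x=1 → posterior Inverse-Gamma(16, 4477/32)
obs 13: x=2 → posterior Inverse-Gamma(33/2, 4477/32)
obs 14: x=0 → posterior Inverse-Gamma(17, 4541/32)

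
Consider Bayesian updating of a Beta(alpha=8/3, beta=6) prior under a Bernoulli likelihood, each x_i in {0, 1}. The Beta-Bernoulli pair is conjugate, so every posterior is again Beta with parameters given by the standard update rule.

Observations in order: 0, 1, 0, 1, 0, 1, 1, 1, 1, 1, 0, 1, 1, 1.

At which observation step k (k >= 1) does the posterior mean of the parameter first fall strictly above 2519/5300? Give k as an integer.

obs 1: x=0 → posterior Beta(8/3, 7)
obs 2: x=1 → posterior Beta(11/3, 7)
obs 3: x=0 → posterior Beta(11/3, 8)
obs 4: x=1 → posterior Beta(14/3, 8)
obs 5: x=0 → posterior Beta(14/3, 9)
obs 6: x=1 → posterior Beta(17/3, 9)
obs 7: x=1 → posterior Beta(20/3, 9)
obs 8: x=1 → posterior Beta(23/3, 9)
obs 9: x=1 → posterior Beta(26/3, 9)
obs 10: x=1 → posterior Beta(29/3, 9)
obs 11: x=0 → posterior Beta(29/3, 10)
obs 12: x=1 → posterior Beta(32/3, 10)
obs 13: x=1 → posterior Beta(35/3, 10)
obs 14: x=1 → posterior Beta(38/3, 10)

k = 9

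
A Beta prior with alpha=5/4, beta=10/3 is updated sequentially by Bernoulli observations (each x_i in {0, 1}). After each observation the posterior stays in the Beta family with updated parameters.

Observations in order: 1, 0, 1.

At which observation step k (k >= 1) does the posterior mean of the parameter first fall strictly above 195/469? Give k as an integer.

obs 1: x=1 → posterior Beta(9/4, 10/3)
obs 2: x=0 → posterior Beta(9/4, 13/3)
obs 3: x=1 → posterior Beta(13/4, 13/3)

k = 3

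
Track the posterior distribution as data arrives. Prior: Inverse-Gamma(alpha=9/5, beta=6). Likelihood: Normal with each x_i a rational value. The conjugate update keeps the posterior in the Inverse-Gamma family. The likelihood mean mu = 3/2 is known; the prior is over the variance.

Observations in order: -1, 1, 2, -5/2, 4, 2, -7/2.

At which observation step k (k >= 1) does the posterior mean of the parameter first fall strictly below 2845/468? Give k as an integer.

obs 1: x=-1 → posterior Inverse-Gamma(23/10, 73/8)
obs 2: x=1 → posterior Inverse-Gamma(14/5, 37/4)
obs 3: x=2 → posterior Inverse-Gamma(33/10, 75/8)
obs 4: x=-5/2 → posterior Inverse-Gamma(19/5, 139/8)
obs 5: x=4 → posterior Inverse-Gamma(43/10, 41/2)
obs 6: x=2 → posterior Inverse-Gamma(24/5, 165/8)
obs 7: x=-7/2 → posterior Inverse-Gamma(53/10, 265/8)

k = 2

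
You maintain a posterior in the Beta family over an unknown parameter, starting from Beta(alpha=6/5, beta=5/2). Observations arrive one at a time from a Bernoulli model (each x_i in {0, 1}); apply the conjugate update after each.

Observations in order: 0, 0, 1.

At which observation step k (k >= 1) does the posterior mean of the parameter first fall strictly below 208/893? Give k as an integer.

obs 1: x=0 → posterior Beta(6/5, 7/2)
obs 2: x=0 → posterior Beta(6/5, 9/2)
obs 3: x=1 → posterior Beta(11/5, 9/2)

k = 2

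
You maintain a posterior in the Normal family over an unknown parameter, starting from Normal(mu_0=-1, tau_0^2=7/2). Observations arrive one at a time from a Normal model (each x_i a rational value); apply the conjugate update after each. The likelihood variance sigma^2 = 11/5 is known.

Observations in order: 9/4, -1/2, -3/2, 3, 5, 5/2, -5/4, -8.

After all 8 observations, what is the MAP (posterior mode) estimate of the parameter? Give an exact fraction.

obs 1: x=9/4 → posterior Normal(227/228, 77/57)
obs 2: x=-1/2 → posterior Normal(157/368, 77/92)
obs 3: x=-3/2 → posterior Normal(-53/508, 77/127)
obs 4: x=3 → posterior Normal(367/648, 77/162)
obs 5: x=5 → posterior Normal(1067/788, 77/197)
obs 6: x=5/2 → posterior Normal(1417/928, 77/232)
obs 7: x=-5/4 → posterior Normal(207/178, 77/267)
obs 8: x=-8 → posterior Normal(61/604, 77/302)

61/604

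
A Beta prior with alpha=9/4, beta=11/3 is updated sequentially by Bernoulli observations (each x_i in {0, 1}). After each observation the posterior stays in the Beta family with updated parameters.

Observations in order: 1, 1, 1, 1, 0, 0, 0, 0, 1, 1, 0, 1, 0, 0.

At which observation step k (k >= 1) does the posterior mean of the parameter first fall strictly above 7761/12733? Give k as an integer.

obs 1: x=1 → posterior Beta(13/4, 11/3)
obs 2: x=1 → posterior Beta(17/4, 11/3)
obs 3: x=1 → posterior Beta(21/4, 11/3)
obs 4: x=1 → posterior Beta(25/4, 11/3)
obs 5: x=0 → posterior Beta(25/4, 14/3)
obs 6: x=0 → posterior Beta(25/4, 17/3)
obs 7: x=0 → posterior Beta(25/4, 20/3)
obs 8: x=0 → posterior Beta(25/4, 23/3)
obs 9: x=1 → posterior Beta(29/4, 23/3)
obs 10: x=1 → posterior Beta(33/4, 23/3)
obs 11: x=0 → posterior Beta(33/4, 26/3)
obs 12: x=1 → posterior Beta(37/4, 26/3)
obs 13: x=0 → posterior Beta(37/4, 29/3)
obs 14: x=0 → posterior Beta(37/4, 32/3)

k = 4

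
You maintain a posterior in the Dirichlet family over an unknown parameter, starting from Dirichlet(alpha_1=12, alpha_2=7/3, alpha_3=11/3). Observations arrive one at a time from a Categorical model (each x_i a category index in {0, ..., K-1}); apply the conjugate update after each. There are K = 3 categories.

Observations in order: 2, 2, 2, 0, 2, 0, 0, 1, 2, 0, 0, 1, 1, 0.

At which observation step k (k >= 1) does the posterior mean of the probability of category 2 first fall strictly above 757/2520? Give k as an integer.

k = 3

obs 1: x=2 → posterior Dirichlet(12, 7/3, 14/3)
obs 2: x=2 → posterior Dirichlet(12, 7/3, 17/3)
obs 3: x=2 → posterior Dirichlet(12, 7/3, 20/3)
obs 4: x=0 → posterior Dirichlet(13, 7/3, 20/3)
obs 5: x=2 → posterior Dirichlet(13, 7/3, 23/3)
obs 6: x=0 → posterior Dirichlet(14, 7/3, 23/3)
obs 7: x=0 → posterior Dirichlet(15, 7/3, 23/3)
obs 8: x=1 → posterior Dirichlet(15, 10/3, 23/3)
obs 9: x=2 → posterior Dirichlet(15, 10/3, 26/3)
obs 10: x=0 → posterior Dirichlet(16, 10/3, 26/3)
obs 11: x=0 → posterior Dirichlet(17, 10/3, 26/3)
obs 12: x=1 → posterior Dirichlet(17, 13/3, 26/3)
obs 13: x=1 → posterior Dirichlet(17, 16/3, 26/3)
obs 14: x=0 → posterior Dirichlet(18, 16/3, 26/3)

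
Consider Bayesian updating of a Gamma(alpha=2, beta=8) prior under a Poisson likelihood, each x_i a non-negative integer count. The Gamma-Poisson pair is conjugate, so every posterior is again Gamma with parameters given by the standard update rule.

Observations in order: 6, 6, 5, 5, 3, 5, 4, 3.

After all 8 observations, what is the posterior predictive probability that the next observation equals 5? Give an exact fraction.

obs 1: x=6 → posterior Gamma(8, 9)
obs 2: x=6 → posterior Gamma(14, 10)
obs 3: x=5 → posterior Gamma(19, 11)
obs 4: x=5 → posterior Gamma(24, 12)
obs 5: x=3 → posterior Gamma(27, 13)
obs 6: x=5 → posterior Gamma(32, 14)
obs 7: x=4 → posterior Gamma(36, 15)
obs 8: x=3 → posterior Gamma(39, 16)

87927409568215780453564413287689287634672584625225728/1379597950901634641862681879083307429684165246101910721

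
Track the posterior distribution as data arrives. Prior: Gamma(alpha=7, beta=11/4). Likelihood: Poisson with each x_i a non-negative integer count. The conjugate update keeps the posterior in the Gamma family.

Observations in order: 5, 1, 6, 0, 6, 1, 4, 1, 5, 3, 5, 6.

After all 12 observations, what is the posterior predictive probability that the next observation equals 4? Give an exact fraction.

2614861551858172725968415165177777691884615444595427391005140715784393371134258057416437777363200/14601237679858996298815301366968746851833158530173472717993494362270603799169733577011077734556289

obs 1: x=5 → posterior Gamma(12, 15/4)
obs 2: x=1 → posterior Gamma(13, 19/4)
obs 3: x=6 → posterior Gamma(19, 23/4)
obs 4: x=0 → posterior Gamma(19, 27/4)
obs 5: x=6 → posterior Gamma(25, 31/4)
obs 6: x=1 → posterior Gamma(26, 35/4)
obs 7: x=4 → posterior Gamma(30, 39/4)
obs 8: x=1 → posterior Gamma(31, 43/4)
obs 9: x=5 → posterior Gamma(36, 47/4)
obs 10: x=3 → posterior Gamma(39, 51/4)
obs 11: x=5 → posterior Gamma(44, 55/4)
obs 12: x=6 → posterior Gamma(50, 59/4)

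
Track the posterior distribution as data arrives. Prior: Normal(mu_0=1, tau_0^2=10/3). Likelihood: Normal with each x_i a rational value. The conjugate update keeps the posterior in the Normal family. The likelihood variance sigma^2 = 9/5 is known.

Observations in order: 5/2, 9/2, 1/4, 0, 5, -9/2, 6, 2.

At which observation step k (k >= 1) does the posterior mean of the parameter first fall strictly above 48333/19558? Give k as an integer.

obs 1: x=5/2 → posterior Normal(152/77, 90/77)
obs 2: x=9/2 → posterior Normal(377/127, 90/127)
obs 3: x=1/4 → posterior Normal(779/354, 30/59)
obs 4: x=0 → posterior Normal(779/454, 90/227)
obs 5: x=5 → posterior Normal(1279/554, 90/277)
obs 6: x=-9/2 → posterior Normal(829/654, 30/109)
obs 7: x=6 → posterior Normal(1429/754, 90/377)
obs 8: x=2 → posterior Normal(1629/854, 90/427)

k = 2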